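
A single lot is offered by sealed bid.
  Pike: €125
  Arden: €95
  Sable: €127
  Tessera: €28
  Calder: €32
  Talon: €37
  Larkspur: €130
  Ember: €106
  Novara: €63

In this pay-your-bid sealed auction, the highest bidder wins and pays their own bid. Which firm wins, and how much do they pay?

Bids ranked: 130 (Larkspur) > 127 (Sable) > 125 (Pike) > 106 (Ember) > 95 (Arden) > 63 (Novara) > …
First-price: Larkspur pays what they bid, €130.

Larkspur pays €130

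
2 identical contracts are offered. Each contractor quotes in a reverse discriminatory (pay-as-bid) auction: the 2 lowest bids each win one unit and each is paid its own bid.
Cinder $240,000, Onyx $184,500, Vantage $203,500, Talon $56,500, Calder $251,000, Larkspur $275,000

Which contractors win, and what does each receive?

Bids ranked low→high: 56,500 (Talon), 184,500 (Onyx), 203,500 (Vantage), 240,000 (Cinder), …
Lowest 2: Talon, Onyx.
Each winner is paid its own bid: Talon $56,500, Onyx $184,500.

Talon $56,500, Onyx $184,500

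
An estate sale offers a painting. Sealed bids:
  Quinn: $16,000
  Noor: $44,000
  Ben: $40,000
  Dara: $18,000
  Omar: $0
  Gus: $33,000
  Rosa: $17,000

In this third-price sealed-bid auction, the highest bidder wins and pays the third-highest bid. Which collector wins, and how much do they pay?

Rule: the highest bidder wins and pays the third-highest bid.
Sorting bids: 44,000 (Noor) > 40,000 (Ben) > 33,000 (Gus) > 18,000 (Dara) > 17,000 (Rosa) > 16,000 (Quinn) > …
Noor is highest; pays the third-highest bid, $33,000.

Noor pays $33,000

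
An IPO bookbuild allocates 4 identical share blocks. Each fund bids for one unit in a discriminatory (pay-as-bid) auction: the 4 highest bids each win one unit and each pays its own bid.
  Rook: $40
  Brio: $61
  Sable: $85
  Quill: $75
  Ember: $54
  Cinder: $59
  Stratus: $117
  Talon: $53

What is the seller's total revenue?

Sorting: 117 (Stratus), 85 (Sable), 75 (Quill), 61 (Brio), 59 (Cinder), 54 (Ember), …
Winners (4 units): Stratus, Sable, Quill, Brio.
Total revenue = 117 + 85 + 75 + 61 = $338.

Total revenue: $338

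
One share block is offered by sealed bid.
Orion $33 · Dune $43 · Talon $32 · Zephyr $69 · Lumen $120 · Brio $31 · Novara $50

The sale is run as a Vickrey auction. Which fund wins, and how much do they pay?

Lumen pays $69

Rule: the highest bidder wins and pays the second-highest bid.
Sorting bids: 120 (Lumen) > 69 (Zephyr) > 50 (Novara) > 43 (Dune) > 33 (Orion) > 32 (Talon) > …
Second-price: Lumen pays Zephyr's bid of $69.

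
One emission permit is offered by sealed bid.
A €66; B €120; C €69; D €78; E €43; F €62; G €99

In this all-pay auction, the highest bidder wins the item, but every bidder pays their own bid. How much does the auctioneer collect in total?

Rule: the highest bidder wins the item, but every bidder pays their own bid.
Sorting bids: 120 (B) > 99 (G) > 78 (D) > 69 (C) > 66 (A) > 62 (F) > …
B wins with the top bid; all bids are sunk regardless.
Every bidder forfeits their bid regardless of winning.
Revenue = 66 + 120 + 69 + 78 + 43 + 62 + 99 = €537.

Total revenue: €537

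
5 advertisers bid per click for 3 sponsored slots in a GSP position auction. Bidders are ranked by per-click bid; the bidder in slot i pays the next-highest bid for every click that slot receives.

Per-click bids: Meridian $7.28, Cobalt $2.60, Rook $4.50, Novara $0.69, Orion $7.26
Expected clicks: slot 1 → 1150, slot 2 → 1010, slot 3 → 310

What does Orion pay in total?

Orion pays $4545.00

Per-click bids in order: $7.28 (Meridian) > $7.26 (Orion) > $4.50 (Rook) > $2.60 (Cobalt) > …
Orion holds slot 2 → pays next bid $4.50 × 1010 clicks = $4545.00.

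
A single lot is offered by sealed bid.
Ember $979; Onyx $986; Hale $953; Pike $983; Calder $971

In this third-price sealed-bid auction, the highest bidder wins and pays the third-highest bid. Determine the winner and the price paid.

Onyx pays $979

Third-price sealed-bid auction: the highest bidder wins and pays the third-highest bid.
Bids in order: 986 (Onyx) > 983 (Pike) > 979 (Ember) > 971 (Calder) > 953 (Hale)
Onyx is highest; pays the third-highest bid, $979.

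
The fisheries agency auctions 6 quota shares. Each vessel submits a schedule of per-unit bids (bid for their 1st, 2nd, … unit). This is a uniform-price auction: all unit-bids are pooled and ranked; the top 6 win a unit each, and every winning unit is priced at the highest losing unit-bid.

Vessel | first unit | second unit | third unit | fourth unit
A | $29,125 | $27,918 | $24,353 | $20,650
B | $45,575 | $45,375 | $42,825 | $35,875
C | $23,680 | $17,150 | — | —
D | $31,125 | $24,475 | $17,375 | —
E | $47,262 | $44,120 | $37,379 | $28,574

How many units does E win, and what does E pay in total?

E: 3 units, pays $107,625

Merging the schedules and taking the best 6: 47,262 (E-1), 45,575 (B-1), 45,375 (B-2), 44,120 (E-2), 42,825 (B-3), 37,379 (E-3)
First bid not allocated: $35,875.
E wins 3 unit(s) at $35,875 each.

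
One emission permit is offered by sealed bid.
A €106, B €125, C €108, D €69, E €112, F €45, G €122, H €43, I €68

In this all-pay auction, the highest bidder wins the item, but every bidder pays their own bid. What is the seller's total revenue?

Bids ranked: 125 (B) > 122 (G) > 112 (E) > 108 (C) > 106 (A) > 69 (D) > …
B wins with the top bid; all bids are sunk regardless.
Every bidder forfeits their bid regardless of winning.
Revenue = 106 + 125 + 108 + 69 + 112 + 45 + 122 + 43 + 68 = €798.

Total revenue: €798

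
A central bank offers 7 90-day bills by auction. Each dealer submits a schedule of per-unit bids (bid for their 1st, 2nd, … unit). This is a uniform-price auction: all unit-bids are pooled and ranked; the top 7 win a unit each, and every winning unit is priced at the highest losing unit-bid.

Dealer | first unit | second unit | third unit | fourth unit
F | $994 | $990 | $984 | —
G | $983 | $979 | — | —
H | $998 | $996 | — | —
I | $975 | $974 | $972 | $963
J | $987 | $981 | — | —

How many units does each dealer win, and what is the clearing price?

F 3, G 1, H 2, J 1; clearing price $981

Merging the schedules and taking the best 7: 998 (H-1), 996 (H-2), 994 (F-1), 990 (F-2), 987 (J-1), 984 (F-3), 983 (G-1)
The (k+1)-th unit-bid is $981.
Allocation: F 3, G 1, H 2, J 1.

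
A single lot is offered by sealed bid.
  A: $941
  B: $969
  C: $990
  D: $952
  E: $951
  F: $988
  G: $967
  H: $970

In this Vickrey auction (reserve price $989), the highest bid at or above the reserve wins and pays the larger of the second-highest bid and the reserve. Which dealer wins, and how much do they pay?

C pays $989

Vickrey auction (reserve price $989): the highest bid at or above the reserve wins and pays the larger of the second-highest bid and the reserve.
Bids ranked: 990 (C) > 988 (F) > 970 (H) > 969 (B) > 967 (G) > 952 (D) > …
C has the top bid at or above the reserve ($990).
Second-highest bid $988 is below the reserve $989, so the reserve binds → payment $989.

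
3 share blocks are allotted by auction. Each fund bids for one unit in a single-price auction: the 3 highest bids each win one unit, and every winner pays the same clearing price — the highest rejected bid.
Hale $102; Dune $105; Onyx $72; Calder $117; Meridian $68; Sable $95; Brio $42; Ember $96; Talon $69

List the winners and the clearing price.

Calder, Dune, Hale; each pays $96

Sorting: 117 (Calder), 105 (Dune), 102 (Hale), 96 (Ember), 95 (Sable), …
Winners (3 units): Calder, Dune, Hale.
First losing bid is Ember's $96, which sets the uniform price.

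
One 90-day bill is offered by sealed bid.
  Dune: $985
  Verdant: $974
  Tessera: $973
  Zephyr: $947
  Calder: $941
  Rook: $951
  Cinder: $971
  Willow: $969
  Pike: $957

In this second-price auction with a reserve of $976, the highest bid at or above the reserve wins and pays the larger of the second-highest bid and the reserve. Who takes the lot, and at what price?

Dune pays $976

Sorting bids: 985 (Dune) > 974 (Verdant) > 973 (Tessera) > 971 (Cinder) > 969 (Willow) > 957 (Pike) > …
Dune has the top bid at or above the reserve ($985).
max(second-highest $974, reserve $976) = $976.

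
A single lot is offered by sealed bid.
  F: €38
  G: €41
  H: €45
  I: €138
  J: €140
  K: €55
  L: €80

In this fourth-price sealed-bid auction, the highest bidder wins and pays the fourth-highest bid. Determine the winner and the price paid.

J pays €55

Bids ranked: 140 (J) > 138 (I) > 80 (L) > 55 (K) > 45 (H) > 41 (G) > …
J is highest; pays the fourth-highest bid, €55.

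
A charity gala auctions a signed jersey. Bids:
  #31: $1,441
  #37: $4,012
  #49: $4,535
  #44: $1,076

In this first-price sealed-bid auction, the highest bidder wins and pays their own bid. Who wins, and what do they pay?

#49 pays $4,535

Sorting bids: 4,535 (#49) > 4,012 (#37) > 1,441 (#31) > 1,076 (#44)
First-price: #49 pays what they bid, $4,535.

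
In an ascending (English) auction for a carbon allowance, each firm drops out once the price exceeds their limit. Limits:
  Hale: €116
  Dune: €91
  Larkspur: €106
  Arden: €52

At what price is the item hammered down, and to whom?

Hale wins at €106

Sorting limits: 116 (Hale) > 106 (Larkspur) > 91 (Dune) > 52 (Arden)
Once the price passes €106, only Hale is left; the hammer falls at Larkspur's limit of €106.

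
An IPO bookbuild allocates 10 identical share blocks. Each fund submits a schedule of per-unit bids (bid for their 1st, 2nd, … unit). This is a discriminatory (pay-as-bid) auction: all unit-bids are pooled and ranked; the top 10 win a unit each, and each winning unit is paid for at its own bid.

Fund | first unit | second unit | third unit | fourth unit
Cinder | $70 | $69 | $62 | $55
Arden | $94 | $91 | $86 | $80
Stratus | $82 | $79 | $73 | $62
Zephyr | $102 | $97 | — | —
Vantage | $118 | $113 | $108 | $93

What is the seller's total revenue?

Total revenue: $984

Pooled unit-bids ranked (top 10): 118 (Vantage-1), 113 (Vantage-2), 108 (Vantage-3), 102 (Zephyr-1), 97 (Zephyr-2), 94 (Arden-1), 93 (Vantage-4), 91 (Arden-2), 86 (Arden-3), 82 (Stratus-1)
Next rejected bid: $80 (not a price — pay-as-bid).
Each winning unit pays its own bid.
Revenue = 118 + 113 + 108 + 102 + 97 + 94 + 93 + 91 + 86 + 82 = $984.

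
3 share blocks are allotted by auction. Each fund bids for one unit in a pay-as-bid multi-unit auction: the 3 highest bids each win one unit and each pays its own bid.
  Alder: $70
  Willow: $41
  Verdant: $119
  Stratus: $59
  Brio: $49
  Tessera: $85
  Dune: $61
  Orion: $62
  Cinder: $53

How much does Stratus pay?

Bids ranked high→low: 119 (Verdant), 85 (Tessera), 70 (Alder), 62 (Orion), 61 (Dune), …
The 3 highest are Verdant, Tessera, Alder.
Stratus does not win → $0.

Stratus pays $0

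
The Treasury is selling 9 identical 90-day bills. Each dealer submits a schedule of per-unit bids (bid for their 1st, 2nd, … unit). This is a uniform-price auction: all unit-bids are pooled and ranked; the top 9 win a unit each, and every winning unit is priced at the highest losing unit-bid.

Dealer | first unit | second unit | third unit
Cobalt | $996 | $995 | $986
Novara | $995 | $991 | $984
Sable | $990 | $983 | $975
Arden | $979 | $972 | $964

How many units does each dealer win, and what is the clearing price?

Arden 1, Cobalt 3, Novara 3, Sable 2; clearing price $975

Pooled unit-bids ranked (top 9): 996 (Cobalt-1), 995 (Cobalt-2), 995 (Novara-1), 991 (Novara-2), 990 (Sable-1), 986 (Cobalt-3), 984 (Novara-3), 983 (Sable-2), 979 (Arden-1)
Highest rejected unit-bid = $975.
Allocation: Arden 1, Cobalt 3, Novara 3, Sable 2.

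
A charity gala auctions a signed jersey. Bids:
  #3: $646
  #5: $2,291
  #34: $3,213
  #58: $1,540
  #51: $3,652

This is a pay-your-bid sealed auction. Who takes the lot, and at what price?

#51 pays $3,652

Bids in order: 3,652 (#51) > 3,213 (#34) > 2,291 (#5) > 1,540 (#58) > 646 (#3)
#51 is highest → pays own bid, $3,652.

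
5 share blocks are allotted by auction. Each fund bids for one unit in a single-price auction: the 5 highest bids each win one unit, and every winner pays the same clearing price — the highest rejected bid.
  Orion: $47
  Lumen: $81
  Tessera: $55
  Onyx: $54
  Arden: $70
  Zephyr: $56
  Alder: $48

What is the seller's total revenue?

Total revenue: $240

Ordering the bids: 81 (Lumen), 70 (Arden), 56 (Zephyr), 55 (Tessera), 54 (Onyx), 48 (Alder), 47 (Orion)
Top 5: Lumen, Arden, Zephyr, Tessera, Onyx.
Highest unsuccessful bid: $48 → clearing price.
Total revenue = 5 × $48 = $240.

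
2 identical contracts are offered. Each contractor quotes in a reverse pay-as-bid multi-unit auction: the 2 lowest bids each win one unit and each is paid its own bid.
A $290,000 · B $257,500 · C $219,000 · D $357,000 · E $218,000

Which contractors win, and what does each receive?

Bids ranked low→high: 218,000 (E), 219,000 (C), 257,500 (B), 290,000 (A), …
Lowest 2: E, C.
Each winner is paid its own bid: E $218,000, C $219,000.

E $218,000, C $219,000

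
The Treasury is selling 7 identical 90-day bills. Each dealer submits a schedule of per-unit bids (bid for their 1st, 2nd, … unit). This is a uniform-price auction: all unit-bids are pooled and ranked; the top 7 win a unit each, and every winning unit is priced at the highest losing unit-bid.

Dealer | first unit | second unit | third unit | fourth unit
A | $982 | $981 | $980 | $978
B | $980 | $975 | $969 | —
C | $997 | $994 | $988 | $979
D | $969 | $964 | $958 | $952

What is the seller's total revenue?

Total revenue: $6,853

All unit-bids, highest first — top 7: 997 (C-1), 994 (C-2), 988 (C-3), 982 (A-1), 981 (A-2), 980 (A-3), 980 (B-1)
Highest rejected unit-bid = $979.
Allocation: A 3, B 1, C 3. Every unit priced at $979.
Revenue = 7 × 979 = $6,853.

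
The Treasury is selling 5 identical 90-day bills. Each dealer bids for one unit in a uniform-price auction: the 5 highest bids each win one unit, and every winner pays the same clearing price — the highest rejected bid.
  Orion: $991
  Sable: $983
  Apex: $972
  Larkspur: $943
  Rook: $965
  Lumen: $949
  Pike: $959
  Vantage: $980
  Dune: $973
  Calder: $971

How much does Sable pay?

Bids ranked high→low: 991 (Orion), 983 (Sable), 980 (Vantage), 973 (Dune), 972 (Apex), 971 (Calder), 965 (Rook), …
Winners (5 units): Orion, Sable, Vantage, Dune, Apex.
Clearing price = highest rejected bid = $971.
Sable wins → pays $971.

Sable pays $971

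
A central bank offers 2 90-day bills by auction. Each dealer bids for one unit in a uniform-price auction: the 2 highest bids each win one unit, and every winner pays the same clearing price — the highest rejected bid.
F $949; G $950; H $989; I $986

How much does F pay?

Bids ranked high→low: 989 (H), 986 (I), 950 (G), 949 (F)
The 2 highest are H, I.
Highest unsuccessful bid: $950 → clearing price.
F does not win → pays $0.

F pays $0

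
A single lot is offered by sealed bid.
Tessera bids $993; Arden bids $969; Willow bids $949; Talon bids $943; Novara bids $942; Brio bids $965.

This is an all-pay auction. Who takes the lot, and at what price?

Tessera pays $993

Sorting bids: 993 (Tessera) > 969 (Arden) > 965 (Brio) > 949 (Willow) > 943 (Talon) > 942 (Novara)
Tessera wins with the top bid; all bids are sunk regardless.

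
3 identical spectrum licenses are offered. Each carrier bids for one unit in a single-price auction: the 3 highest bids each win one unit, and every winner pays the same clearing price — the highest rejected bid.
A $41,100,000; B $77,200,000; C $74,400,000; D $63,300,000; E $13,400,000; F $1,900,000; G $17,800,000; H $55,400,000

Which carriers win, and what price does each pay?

B, C, D; each pays $55,400,000

Sorting: 77,200,000 (B), 74,400,000 (C), 63,300,000 (D), 55,400,000 (H), 41,100,000 (A), …
Winners (3 units): B, C, D.
First losing bid is H's $55,400,000, which sets the uniform price.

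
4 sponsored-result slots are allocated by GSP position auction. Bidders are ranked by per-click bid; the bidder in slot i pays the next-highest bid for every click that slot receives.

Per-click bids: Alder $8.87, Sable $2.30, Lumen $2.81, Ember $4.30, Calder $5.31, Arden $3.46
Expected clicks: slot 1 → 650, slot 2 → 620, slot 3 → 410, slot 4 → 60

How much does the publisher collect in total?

Total revenue: $7704.70

Per-click bids in order: $8.87 (Alder) > $5.31 (Calder) > $4.30 (Ember) > $3.46 (Arden) > $2.81 (Lumen) > …
Slot 1: Alder pays $5.31 × 650 = $3451.50
Slot 2: Calder pays $4.30 × 620 = $2666.00
Slot 3: Ember pays $3.46 × 410 = $1418.60
Slot 4: Arden pays $2.81 × 60 = $168.60
Total = $7704.70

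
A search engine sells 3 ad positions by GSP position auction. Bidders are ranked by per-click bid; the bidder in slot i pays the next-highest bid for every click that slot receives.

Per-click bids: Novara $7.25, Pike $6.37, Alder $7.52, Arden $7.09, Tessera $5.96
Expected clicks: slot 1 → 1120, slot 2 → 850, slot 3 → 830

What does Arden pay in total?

Sorting advertisers: $7.52 (Alder) > $7.25 (Novara) > $7.09 (Arden) > $6.37 (Pike) > …
Arden holds slot 3 → pays next bid $6.37 × 830 clicks = $5287.10.

Arden pays $5287.10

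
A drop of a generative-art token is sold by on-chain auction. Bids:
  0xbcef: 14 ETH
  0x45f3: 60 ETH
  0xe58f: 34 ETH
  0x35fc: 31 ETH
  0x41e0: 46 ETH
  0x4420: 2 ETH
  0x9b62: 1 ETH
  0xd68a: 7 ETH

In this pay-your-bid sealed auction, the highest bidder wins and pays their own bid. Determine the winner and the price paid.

0x45f3 pays 60 ETH

Sorting bids: 60 (0x45f3) > 46 (0x41e0) > 34 (0xe58f) > 31 (0x35fc) > 14 (0xbcef) > 7 (0xd68a) > …
0x45f3 has the highest bid and pays exactly that: 60 ETH.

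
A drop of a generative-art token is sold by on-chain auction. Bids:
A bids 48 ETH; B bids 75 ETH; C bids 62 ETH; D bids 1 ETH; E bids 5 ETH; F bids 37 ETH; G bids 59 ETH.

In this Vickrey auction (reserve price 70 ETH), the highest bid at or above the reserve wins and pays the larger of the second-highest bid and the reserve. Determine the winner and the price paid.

Bids in order: 75 (B) > 62 (C) > 59 (G) > 48 (A) > 37 (F) > 5 (E) > …
B has the top bid at or above the reserve (75 ETH).
max(second-highest 62 ETH, reserve 70 ETH) = 70 ETH.

B pays 70 ETH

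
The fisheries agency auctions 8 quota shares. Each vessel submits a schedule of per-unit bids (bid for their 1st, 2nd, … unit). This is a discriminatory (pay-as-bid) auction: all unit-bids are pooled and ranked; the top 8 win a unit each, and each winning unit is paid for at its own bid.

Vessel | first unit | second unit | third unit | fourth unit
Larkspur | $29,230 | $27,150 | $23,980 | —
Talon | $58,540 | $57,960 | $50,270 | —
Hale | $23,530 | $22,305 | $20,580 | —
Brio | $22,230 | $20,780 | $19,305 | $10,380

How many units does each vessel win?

Pooled unit-bids ranked (top 8): 58,540 (Talon-1), 57,960 (Talon-2), 50,270 (Talon-3), 29,230 (Larkspur-1), 27,150 (Larkspur-2), 23,980 (Larkspur-3), 23,530 (Hale-1), 22,305 (Hale-2)
Next rejected bid: $22,230 (not a price — pay-as-bid).
Allocation: Hale 2, Larkspur 3, Talon 3.

Hale 2, Larkspur 3, Talon 3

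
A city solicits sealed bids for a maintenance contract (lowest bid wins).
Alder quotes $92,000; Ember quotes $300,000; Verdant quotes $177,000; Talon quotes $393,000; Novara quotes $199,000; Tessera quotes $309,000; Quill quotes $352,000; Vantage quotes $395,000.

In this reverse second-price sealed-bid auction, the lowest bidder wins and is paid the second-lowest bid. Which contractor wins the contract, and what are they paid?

Alder is paid $177,000

Bids ranked: 92,000 (Alder) < 177,000 (Verdant) < 199,000 (Novara) < 300,000 (Ember) < 309,000 (Tessera) < 352,000 (Quill) < …
Alder is lowest; is paid the second-lowest bid, $177,000.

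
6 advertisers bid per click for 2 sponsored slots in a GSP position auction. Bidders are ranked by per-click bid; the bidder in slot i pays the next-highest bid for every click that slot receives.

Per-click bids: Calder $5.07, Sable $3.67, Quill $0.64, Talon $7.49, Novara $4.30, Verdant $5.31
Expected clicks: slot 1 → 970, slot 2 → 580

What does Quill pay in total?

Ranked by bid: $7.49 (Talon) > $5.31 (Verdant) > $5.07 (Calder) > …
Quill ranks below slot 2 → no slot, pays nothing.

Quill pays $0.00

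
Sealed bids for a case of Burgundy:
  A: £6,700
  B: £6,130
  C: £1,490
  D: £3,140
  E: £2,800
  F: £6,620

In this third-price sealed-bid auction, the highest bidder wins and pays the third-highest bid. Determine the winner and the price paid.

Rule: the highest bidder wins and pays the third-highest bid.
Bids in order: 6,700 (A) > 6,620 (F) > 6,130 (B) > 3,140 (D) > 2,800 (E) > 1,490 (C)
A wins; payment is bid #3 in the ranking = £6,130.

A pays £6,130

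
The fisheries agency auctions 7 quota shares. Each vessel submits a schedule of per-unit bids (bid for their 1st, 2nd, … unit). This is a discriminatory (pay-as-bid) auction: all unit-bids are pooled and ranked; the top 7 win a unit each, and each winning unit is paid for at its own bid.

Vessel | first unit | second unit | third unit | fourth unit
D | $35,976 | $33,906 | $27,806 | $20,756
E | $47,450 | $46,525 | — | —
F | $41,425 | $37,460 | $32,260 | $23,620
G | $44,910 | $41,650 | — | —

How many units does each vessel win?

D 1, E 2, F 2, G 2

All unit-bids, highest first — top 7: 47,450 (E-1), 46,525 (E-2), 44,910 (G-1), 41,650 (G-2), 41,425 (F-1), 37,460 (F-2), 35,976 (D-1)
Next rejected bid: $33,906 (not a price — pay-as-bid).
Allocation: D 1, E 2, F 2, G 2.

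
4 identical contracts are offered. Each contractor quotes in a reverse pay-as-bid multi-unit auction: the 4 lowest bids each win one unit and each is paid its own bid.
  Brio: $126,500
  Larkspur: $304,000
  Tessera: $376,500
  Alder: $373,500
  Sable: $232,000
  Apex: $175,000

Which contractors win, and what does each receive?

Brio $126,500, Apex $175,000, Sable $232,000, Larkspur $304,000

Sorting: 126,500 (Brio), 175,000 (Apex), 232,000 (Sable), 304,000 (Larkspur), 373,500 (Alder), 376,500 (Tessera)
Winners (4 units): Brio, Apex, Sable, Larkspur.
Each winner is paid its own bid: Brio $126,500, Apex $175,000, Sable $232,000, Larkspur $304,000.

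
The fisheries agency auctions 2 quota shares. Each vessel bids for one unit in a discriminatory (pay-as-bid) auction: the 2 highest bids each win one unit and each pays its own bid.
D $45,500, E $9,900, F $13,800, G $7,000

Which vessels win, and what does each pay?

Bids ranked high→low: 45,500 (D), 13,800 (F), 9,900 (E), 7,000 (G)
The 2 highest are D, F.
Each winner pays its own bid: D $45,500, F $13,800.

D $45,500, F $13,800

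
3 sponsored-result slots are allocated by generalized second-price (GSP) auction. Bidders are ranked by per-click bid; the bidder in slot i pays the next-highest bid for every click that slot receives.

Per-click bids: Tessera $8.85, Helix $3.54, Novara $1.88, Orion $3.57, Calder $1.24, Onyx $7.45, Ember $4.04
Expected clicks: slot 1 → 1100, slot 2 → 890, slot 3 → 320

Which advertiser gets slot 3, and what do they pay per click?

Ember; $3.57 per click

Ranked by bid: $8.85 (Tessera) > $7.45 (Onyx) > $4.04 (Ember) > $3.57 (Orion) > …
Slot 3 goes to the third-ranked bidder, Ember, who pays the next bid down: $3.57/click.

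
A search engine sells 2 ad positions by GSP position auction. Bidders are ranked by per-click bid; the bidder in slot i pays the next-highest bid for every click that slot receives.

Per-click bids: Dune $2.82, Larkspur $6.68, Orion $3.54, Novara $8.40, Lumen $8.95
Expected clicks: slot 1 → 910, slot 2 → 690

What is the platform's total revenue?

Sorting advertisers: $8.95 (Lumen) > $8.40 (Novara) > $6.68 (Larkspur) > …
Slot 1: Lumen pays $8.40 × 910 = $7644.00
Slot 2: Novara pays $6.68 × 690 = $4609.20
Total = $12253.20

Total revenue: $12253.20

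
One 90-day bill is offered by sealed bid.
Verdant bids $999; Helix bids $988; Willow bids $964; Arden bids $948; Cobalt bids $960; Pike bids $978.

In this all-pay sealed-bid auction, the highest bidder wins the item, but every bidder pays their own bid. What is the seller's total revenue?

Bids ranked: 999 (Verdant) > 988 (Helix) > 978 (Pike) > 964 (Willow) > 960 (Cobalt) > 948 (Arden)
Verdant wins with the top bid; all bids are sunk regardless.
Every bidder forfeits their bid regardless of winning.
Revenue = 999 + 988 + 964 + 948 + 960 + 978 = $5,837.

Total revenue: $5,837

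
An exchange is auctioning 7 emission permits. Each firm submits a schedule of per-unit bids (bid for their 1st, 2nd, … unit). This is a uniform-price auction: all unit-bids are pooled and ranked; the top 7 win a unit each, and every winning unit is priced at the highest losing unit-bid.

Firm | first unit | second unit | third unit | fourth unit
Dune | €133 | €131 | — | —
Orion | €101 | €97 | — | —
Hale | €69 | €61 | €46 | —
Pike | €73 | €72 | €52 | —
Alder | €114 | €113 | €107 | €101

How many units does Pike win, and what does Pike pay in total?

Pike: 0 units, pays €0

All unit-bids, highest first — top 7: 133 (Dune-1), 131 (Dune-2), 114 (Alder-1), 113 (Alder-2), 107 (Alder-3), 101 (Orion-1), 101 (Alder-4)
The (k+1)-th unit-bid is €97.
Pike wins 0 unit(s) at €97 each.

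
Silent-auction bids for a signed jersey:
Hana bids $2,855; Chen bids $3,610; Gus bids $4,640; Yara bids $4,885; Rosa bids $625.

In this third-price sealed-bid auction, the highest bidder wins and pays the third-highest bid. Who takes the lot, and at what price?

Yara pays $3,610

Bids in order: 4,885 (Yara) > 4,640 (Gus) > 3,610 (Chen) > 2,855 (Hana) > 625 (Rosa)
Yara is highest; pays the third-highest bid, $3,610.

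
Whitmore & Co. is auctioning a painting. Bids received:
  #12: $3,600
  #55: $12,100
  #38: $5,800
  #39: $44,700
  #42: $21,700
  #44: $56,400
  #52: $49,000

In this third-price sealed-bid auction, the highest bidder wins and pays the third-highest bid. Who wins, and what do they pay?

Rule: the highest bidder wins and pays the third-highest bid.
Sorting bids: 56,400 (#44) > 49,000 (#52) > 44,700 (#39) > 21,700 (#42) > 12,100 (#55) > 5,800 (#38) > …
#44 wins; payment is bid #3 in the ranking = $44,700.

#44 pays $44,700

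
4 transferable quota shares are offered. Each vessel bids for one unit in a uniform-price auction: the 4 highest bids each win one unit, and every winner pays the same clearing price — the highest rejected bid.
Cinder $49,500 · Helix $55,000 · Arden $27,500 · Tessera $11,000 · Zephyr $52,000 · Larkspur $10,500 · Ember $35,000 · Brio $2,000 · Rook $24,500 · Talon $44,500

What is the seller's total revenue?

Ordering the bids: 55,000 (Helix), 52,000 (Zephyr), 49,500 (Cinder), 44,500 (Talon), 35,000 (Ember), 27,500 (Arden), …
The 4 highest are Helix, Zephyr, Cinder, Talon.
Clearing price = highest rejected bid = $35,000.
Total revenue = 4 × $35,000 = $140,000.

Total revenue: $140,000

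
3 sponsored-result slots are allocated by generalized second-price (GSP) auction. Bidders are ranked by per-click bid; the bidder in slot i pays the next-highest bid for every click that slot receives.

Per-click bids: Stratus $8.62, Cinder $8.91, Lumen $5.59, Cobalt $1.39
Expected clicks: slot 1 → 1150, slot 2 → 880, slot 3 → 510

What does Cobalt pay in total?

Sorting advertisers: $8.91 (Cinder) > $8.62 (Stratus) > $5.59 (Lumen) > $1.39 (Cobalt)
Cobalt ranks below slot 3 → no slot, pays nothing.

Cobalt pays $0.00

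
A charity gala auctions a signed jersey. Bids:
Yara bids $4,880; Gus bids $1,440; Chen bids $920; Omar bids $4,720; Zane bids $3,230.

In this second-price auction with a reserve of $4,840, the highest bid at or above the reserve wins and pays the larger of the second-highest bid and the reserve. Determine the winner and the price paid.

Yara pays $4,840

Bids ranked: 4,880 (Yara) > 4,720 (Omar) > 3,230 (Zane) > 1,440 (Gus) > 920 (Chen)
Yara has the top bid at or above the reserve ($4,880).
Second-highest bid $4,720 is below the reserve $4,840, so the reserve binds → payment $4,840.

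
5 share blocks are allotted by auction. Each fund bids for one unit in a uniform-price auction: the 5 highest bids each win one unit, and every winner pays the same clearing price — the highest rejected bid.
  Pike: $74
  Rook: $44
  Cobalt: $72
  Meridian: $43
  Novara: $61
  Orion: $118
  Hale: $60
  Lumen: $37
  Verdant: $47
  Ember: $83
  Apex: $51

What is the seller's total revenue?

Total revenue: $300

Bids ranked high→low: 118 (Orion), 83 (Ember), 74 (Pike), 72 (Cobalt), 61 (Novara), 60 (Hale), 51 (Apex), …
Winners (5 units): Orion, Ember, Pike, Cobalt, Novara.
Clearing price = highest rejected bid = $60.
Total revenue = 5 × $60 = $300.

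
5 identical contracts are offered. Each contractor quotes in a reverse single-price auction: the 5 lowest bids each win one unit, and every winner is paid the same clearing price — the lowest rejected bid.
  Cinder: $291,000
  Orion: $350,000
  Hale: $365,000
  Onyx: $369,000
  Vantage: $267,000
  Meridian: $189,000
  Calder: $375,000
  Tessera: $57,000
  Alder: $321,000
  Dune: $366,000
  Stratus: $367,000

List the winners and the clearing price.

Sorting: 57,000 (Tessera), 189,000 (Meridian), 267,000 (Vantage), 291,000 (Cinder), 321,000 (Alder), 350,000 (Orion), 365,000 (Hale), …
The 5 lowest are Tessera, Meridian, Vantage, Cinder, Alder.
Lowest unsuccessful bid: $350,000 → clearing price.

Tessera, Meridian, Vantage, Cinder, Alder; each is paid $350,000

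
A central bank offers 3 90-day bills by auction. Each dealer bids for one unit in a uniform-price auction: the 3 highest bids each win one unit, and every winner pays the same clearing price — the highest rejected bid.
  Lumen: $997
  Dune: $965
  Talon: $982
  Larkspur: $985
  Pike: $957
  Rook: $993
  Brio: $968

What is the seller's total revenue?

Total revenue: $2,946

Bids ranked high→low: 997 (Lumen), 993 (Rook), 985 (Larkspur), 982 (Talon), 968 (Brio), …
Top 3: Lumen, Rook, Larkspur.
Clearing price = highest rejected bid = $982.
Total revenue = 3 × $982 = $2,946.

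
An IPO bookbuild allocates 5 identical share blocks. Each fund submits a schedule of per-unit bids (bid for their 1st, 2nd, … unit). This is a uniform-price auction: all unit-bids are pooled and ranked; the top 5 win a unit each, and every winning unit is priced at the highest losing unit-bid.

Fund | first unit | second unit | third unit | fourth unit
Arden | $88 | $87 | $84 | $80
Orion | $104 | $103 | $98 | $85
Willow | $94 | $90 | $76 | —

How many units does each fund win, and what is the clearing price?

Orion 3, Willow 2; clearing price $88

Merging the schedules and taking the best 5: 104 (Orion-1), 103 (Orion-2), 98 (Orion-3), 94 (Willow-1), 90 (Willow-2)
First bid not allocated: $88.
Allocation: Orion 3, Willow 2.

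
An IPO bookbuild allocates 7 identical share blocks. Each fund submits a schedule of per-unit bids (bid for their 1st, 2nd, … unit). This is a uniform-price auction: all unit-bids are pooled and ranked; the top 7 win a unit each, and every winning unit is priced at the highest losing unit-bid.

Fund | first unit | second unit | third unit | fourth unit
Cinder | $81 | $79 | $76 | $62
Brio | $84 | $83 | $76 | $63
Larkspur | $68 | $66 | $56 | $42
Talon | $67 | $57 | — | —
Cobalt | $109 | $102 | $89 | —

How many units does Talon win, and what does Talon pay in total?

Pooled unit-bids ranked (top 7): 109 (Cobalt-1), 102 (Cobalt-2), 89 (Cobalt-3), 84 (Brio-1), 83 (Brio-2), 81 (Cinder-1), 79 (Cinder-2)
Highest rejected unit-bid = $76.
Talon wins 0 unit(s) at $76 each.

Talon: 0 units, pays $0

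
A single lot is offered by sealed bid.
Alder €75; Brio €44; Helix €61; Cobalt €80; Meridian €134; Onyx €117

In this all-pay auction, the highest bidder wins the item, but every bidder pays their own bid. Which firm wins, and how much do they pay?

Bids in order: 134 (Meridian) > 117 (Onyx) > 80 (Cobalt) > 75 (Alder) > 61 (Helix) > 44 (Brio)
Meridian is highest and takes the item; every bidder forfeits their bid.

Meridian pays €134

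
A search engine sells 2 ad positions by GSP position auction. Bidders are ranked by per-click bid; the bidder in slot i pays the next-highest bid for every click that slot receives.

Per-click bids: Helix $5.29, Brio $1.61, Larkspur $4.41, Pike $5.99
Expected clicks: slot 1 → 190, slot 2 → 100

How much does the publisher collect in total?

Ranked by bid: $5.99 (Pike) > $5.29 (Helix) > $4.41 (Larkspur) > …
Slot 1: Pike pays $5.29 × 190 = $1005.10
Slot 2: Helix pays $4.41 × 100 = $441.00
Total = $1446.10

Total revenue: $1446.10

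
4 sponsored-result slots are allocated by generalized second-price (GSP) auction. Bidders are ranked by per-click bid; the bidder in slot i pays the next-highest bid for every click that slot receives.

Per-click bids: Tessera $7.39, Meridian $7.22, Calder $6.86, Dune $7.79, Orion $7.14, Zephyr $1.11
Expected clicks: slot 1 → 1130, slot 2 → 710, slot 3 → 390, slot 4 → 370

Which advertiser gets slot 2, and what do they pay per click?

Tessera; $7.22 per click

Per-click bids in order: $7.79 (Dune) > $7.39 (Tessera) > $7.22 (Meridian) > $7.14 (Orion) > $6.86 (Calder) > …
Slot 2 goes to the second-ranked bidder, Tessera, who pays the next bid down: $7.22/click.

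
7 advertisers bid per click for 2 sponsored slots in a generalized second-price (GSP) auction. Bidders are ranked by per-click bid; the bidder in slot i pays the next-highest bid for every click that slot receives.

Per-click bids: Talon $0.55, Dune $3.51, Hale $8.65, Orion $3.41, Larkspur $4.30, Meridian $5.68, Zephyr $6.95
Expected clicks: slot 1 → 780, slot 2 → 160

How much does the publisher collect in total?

Total revenue: $6329.80

Sorting advertisers: $8.65 (Hale) > $6.95 (Zephyr) > $5.68 (Meridian) > …
Slot 1: Hale pays $6.95 × 780 = $5421.00
Slot 2: Zephyr pays $5.68 × 160 = $908.80
Total = $6329.80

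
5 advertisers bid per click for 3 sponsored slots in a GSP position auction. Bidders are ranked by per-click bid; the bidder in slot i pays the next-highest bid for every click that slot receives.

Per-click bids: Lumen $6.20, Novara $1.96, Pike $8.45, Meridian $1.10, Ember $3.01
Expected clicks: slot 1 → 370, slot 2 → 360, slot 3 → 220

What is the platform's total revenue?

Per-click bids in order: $8.45 (Pike) > $6.20 (Lumen) > $3.01 (Ember) > $1.96 (Novara) > …
Slot 1: Pike pays $6.20 × 370 = $2294.00
Slot 2: Lumen pays $3.01 × 360 = $1083.60
Slot 3: Ember pays $1.96 × 220 = $431.20
Total = $3808.80

Total revenue: $3808.80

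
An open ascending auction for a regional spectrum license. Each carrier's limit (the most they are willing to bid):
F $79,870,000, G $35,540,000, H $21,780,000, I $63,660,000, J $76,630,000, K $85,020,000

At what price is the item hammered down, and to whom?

Limits ranked: 85,020,000 (K) > 79,870,000 (F) > 76,630,000 (J) > 63,660,000 (I) > 35,540,000 (G) > 21,780,000 (H)
Bidding ends when F exits at $79,870,000; K takes it.

K wins at $79,870,000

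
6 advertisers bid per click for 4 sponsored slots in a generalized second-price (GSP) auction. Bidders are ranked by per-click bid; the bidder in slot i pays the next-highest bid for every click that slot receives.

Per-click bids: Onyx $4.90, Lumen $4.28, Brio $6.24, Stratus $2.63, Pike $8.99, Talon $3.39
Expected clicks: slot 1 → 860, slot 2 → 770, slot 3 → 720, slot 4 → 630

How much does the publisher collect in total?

Total revenue: $14356.70

Per-click bids in order: $8.99 (Pike) > $6.24 (Brio) > $4.90 (Onyx) > $4.28 (Lumen) > $3.39 (Talon) > …
Slot 1: Pike pays $6.24 × 860 = $5366.40
Slot 2: Brio pays $4.90 × 770 = $3773.00
Slot 3: Onyx pays $4.28 × 720 = $3081.60
Slot 4: Lumen pays $3.39 × 630 = $2135.70
Total = $14356.70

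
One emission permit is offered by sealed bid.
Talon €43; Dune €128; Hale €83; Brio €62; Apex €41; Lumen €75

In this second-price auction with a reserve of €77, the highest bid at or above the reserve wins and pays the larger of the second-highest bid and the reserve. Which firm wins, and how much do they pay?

Dune pays €83

Second-price auction with a reserve of €77: the highest bid at or above the reserve wins and pays the larger of the second-highest bid and the reserve.
Bids in order: 128 (Dune) > 83 (Hale) > 75 (Lumen) > 62 (Brio) > 43 (Talon) > 41 (Apex)
Dune has the top bid at or above the reserve (€128).
Second-highest bid €83 exceeds the reserve €77 → payment €83.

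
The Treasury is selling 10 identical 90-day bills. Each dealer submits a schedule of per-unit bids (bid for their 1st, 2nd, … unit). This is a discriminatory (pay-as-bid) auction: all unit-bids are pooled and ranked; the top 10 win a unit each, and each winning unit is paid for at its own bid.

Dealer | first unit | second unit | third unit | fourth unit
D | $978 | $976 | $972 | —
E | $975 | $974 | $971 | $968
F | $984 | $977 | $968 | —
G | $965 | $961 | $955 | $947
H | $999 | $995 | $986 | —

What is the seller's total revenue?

Total revenue: $9,816

Merging the schedules and taking the best 10: 999 (H-1), 995 (H-2), 986 (H-3), 984 (F-1), 978 (D-1), 977 (F-2), 976 (D-2), 975 (E-1), 974 (E-2), 972 (D-3)
Next rejected bid: $971 (not a price — pay-as-bid).
Each winning unit pays its own bid.
Revenue = 999 + 995 + 986 + 984 + 978 + 977 + 976 + 975 + 974 + 972 = $9,816.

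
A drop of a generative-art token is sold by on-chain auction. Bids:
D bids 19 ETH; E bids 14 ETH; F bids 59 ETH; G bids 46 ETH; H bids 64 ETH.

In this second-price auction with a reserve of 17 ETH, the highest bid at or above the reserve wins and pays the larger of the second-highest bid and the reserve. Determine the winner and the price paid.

Bids ranked: 64 (H) > 59 (F) > 46 (G) > 19 (D) > 14 (E)
H has the top bid at or above the reserve (64 ETH).
Second-highest bid 59 ETH exceeds the reserve 17 ETH → payment 59 ETH.

H pays 59 ETH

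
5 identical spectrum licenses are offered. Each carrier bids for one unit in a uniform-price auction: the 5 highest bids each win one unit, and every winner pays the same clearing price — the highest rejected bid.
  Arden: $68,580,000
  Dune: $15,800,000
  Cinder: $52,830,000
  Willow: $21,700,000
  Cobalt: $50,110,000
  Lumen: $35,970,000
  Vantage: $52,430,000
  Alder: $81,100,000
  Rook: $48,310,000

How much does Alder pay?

Bids ranked high→low: 81,100,000 (Alder), 68,580,000 (Arden), 52,830,000 (Cinder), 52,430,000 (Vantage), 50,110,000 (Cobalt), 48,310,000 (Rook), 35,970,000 (Lumen), …
Top 5: Alder, Arden, Cinder, Vantage, Cobalt.
First losing bid is Rook's $48,310,000, which sets the uniform price.
Alder wins → pays $48,310,000.

Alder pays $48,310,000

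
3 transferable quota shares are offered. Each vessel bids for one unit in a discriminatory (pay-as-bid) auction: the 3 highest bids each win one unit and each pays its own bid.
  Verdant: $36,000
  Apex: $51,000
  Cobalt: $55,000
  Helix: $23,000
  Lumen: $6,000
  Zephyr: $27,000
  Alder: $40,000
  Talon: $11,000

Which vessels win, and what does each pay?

Cobalt $55,000, Apex $51,000, Alder $40,000

Sorting: 55,000 (Cobalt), 51,000 (Apex), 40,000 (Alder), 36,000 (Verdant), 27,000 (Zephyr), …
The 3 highest are Cobalt, Apex, Alder.
Each winner pays its own bid: Cobalt $55,000, Apex $51,000, Alder $40,000.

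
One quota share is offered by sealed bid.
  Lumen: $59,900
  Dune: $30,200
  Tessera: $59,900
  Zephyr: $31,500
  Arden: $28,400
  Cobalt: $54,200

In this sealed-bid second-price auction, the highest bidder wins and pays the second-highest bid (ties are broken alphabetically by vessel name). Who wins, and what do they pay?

Sorting bids: 59,900 (Lumen) > 59,900 (Tessera) > 54,200 (Cobalt) > 31,500 (Zephyr) > 30,200 (Dune) > 28,400 (Arden)
Tie at $59,900 → Lumen wins by tie-break.
Second-price: Lumen pays Tessera's bid of $59,900.

Lumen pays $59,900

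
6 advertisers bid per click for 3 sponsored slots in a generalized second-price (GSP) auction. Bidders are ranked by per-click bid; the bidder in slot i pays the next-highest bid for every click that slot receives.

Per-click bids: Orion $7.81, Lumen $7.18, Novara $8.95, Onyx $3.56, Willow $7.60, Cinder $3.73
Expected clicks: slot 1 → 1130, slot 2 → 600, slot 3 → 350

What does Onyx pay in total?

Sorting advertisers: $8.95 (Novara) > $7.81 (Orion) > $7.60 (Willow) > $7.18 (Lumen) > …
Onyx ranks below slot 3 → no slot, pays nothing.

Onyx pays $0.00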